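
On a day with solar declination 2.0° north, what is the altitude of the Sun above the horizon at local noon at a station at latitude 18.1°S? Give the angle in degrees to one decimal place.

69.9°

At local solar noon the hour angle is zero, so the elevation is 90° − |φ − δ| = 90° − |-18.1° − (2.0°)| = 90° − 20.1° = 69.9°.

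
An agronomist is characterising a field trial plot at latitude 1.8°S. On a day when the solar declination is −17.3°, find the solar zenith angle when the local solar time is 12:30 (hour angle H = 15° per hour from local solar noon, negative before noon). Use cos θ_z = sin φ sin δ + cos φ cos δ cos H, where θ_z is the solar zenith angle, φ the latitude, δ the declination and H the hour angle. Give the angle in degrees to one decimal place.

Hour angle H = 15° × (12.5 − 12) = 7.50°.
cos θ_z = sin(-1.8°) sin(-17.3°) + cos(-1.8°) cos(-17.3°) cos(7.50°) = 0.0093 + 0.9461 = 0.9554.
θ_z = arccos(0.9554) = 17.18°.

17.2°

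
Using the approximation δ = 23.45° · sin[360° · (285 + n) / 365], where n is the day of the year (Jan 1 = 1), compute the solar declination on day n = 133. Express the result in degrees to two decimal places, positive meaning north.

+18.55°

360 × (285 + 133) / 365 = 412.274°; sin(412.274°) = 0.7909.
δ = 23.45 × 0.7909 = 18.547° ≈ +18.55°.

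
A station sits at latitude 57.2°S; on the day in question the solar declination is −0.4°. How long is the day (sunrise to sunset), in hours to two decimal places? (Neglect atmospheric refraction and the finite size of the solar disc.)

The sunset hour angle satisfies cos H_s = −tan φ tan δ = -0.0108, giving H_s = 90.62°.
Day length = 2 H_s / 15° h⁻¹ = 181.24° / 15 = 12.083 h.

12.08 hours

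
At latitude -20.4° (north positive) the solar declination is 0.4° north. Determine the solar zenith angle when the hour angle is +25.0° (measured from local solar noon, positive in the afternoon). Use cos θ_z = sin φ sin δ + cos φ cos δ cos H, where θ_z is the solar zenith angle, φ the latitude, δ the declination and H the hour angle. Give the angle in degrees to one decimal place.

cos θ_z = sin φ sin δ + cos φ cos δ cos H = (-0.3486)(0.0070) + (0.9373)(1.0000)(0.9063) = 0.8470.
θ_z = arccos(0.8470) = 32.11°.

32.1°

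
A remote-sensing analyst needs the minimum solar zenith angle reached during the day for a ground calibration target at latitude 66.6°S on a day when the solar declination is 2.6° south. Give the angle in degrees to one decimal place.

64.0°

At local solar noon the hour angle is zero, so the zenith angle is |φ − δ| = |-66.6° − (-2.6°)| = 64.0°.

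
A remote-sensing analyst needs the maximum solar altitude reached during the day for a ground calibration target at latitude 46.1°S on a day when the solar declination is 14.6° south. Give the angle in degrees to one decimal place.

58.5°

At local solar noon the hour angle is zero, so the elevation is 90° − |φ − δ| = 90° − |-46.1° − (-14.6°)| = 90° − 31.5° = 58.5°.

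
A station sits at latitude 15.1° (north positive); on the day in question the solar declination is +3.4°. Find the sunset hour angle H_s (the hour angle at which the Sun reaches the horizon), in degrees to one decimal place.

cos H_s = −tan(15.1°) · tan(3.4°) = -0.0160, so H_s = arccos(-0.0160) = 90.92°.

90.9°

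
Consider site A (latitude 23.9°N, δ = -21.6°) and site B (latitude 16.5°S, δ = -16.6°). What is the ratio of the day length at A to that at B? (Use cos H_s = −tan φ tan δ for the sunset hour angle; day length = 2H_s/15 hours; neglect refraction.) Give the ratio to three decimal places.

0.840

A: H_s = arccos(−tan 23.9° · tan -21.6°) = 79.90°, so 2H_s/15 = 10.6533 h.
B: H_s = arccos(−tan -16.5° · tan -16.6°) = 95.07°, so 2H_s/15 = 12.6760 h.
Ratio A/B = 10.6533 / 12.6760 = 0.8404.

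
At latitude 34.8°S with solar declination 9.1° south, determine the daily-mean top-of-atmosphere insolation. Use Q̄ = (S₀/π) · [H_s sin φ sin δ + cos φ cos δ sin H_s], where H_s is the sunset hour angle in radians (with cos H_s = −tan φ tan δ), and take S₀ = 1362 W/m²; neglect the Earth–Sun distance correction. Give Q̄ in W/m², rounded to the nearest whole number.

cos H_s = −tan(-34.8°) · tan(-9.1°) = -0.1113, so H_s = arccos(-0.1113) = 96.39°. In radians, H_s = 1.6823.
H_s sin φ sin δ = 1.6823 × -0.5707 × -0.1582 = 0.1519.
cos φ cos δ sin H_s = 0.8211 × 0.9874 × 0.9938 = 0.8057.
Q̄ = (1362/π) × (0.1519 + 0.8057) = 433.54 × 0.9576 = 415.16 W/m².

415 W/m²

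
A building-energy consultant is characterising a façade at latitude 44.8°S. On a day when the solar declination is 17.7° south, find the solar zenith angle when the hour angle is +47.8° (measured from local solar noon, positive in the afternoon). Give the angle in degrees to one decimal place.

cos θ_z = sin(-44.8°) sin(-17.7°) + cos(-44.8°) cos(-17.7°) cos(47.80°) = 0.2142 + 0.4541 = 0.6683.
θ_z = arccos(0.6683) = 48.06°.

48.1°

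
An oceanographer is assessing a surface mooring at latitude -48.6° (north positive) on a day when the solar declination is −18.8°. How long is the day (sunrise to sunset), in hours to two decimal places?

−tan φ tan δ = −(-1.1343)(-0.3404) = -0.3861; H_s = arccos(-0.3861) = 112.71°.
Day length = 2 H_s / 15° h⁻¹ = 225.42° / 15 = 15.028 h.

15.03 hours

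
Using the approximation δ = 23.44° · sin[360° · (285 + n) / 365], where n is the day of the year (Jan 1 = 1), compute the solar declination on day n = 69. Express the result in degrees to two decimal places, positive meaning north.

-4.41°

360 × (285 + 69) / 365 = 349.151°; sin(349.151°) = -0.1882.
δ = 23.44 × -0.1882 = -4.411° ≈ -4.41°.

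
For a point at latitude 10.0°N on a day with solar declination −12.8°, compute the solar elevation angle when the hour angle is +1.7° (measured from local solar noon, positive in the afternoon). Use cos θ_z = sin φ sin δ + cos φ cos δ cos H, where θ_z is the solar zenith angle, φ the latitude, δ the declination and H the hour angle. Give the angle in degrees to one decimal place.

67.1°

cos θ_z = sin(10.0°) sin(-12.8°) + cos(10.0°) cos(-12.8°) cos(1.70°) = -0.0385 + 0.9599 = 0.9214.
θ_z = arccos(0.9214) = 22.87°, so the elevation is 90° − 22.87° = 67.13°.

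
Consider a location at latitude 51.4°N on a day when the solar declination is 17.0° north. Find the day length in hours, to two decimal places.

15.00 hours

The sunset hour angle satisfies cos H_s = −tan φ tan δ = -0.3830, giving H_s = 112.52°.
Day length = 2 H_s / 15° h⁻¹ = 225.04° / 15 = 15.003 h.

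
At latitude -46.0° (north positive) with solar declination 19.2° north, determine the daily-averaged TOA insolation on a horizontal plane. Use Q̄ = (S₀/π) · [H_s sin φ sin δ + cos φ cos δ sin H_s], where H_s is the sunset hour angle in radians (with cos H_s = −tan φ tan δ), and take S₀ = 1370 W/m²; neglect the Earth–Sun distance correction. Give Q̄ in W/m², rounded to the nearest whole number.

The sunset hour angle satisfies cos H_s = −tan φ tan δ = 0.3606, giving H_s = 68.86°. In radians, H_s = 1.2018.
H_s sin φ sin δ = 1.2018 × -0.7193 × 0.3289 = -0.2843.
cos φ cos δ sin H_s = 0.6947 × 0.9444 × 0.9327 = 0.6119.
Q̄ = (1370/π) × (-0.2843 + 0.6119) = 436.08 × 0.3276 = 142.86 W/m².

143 W/m²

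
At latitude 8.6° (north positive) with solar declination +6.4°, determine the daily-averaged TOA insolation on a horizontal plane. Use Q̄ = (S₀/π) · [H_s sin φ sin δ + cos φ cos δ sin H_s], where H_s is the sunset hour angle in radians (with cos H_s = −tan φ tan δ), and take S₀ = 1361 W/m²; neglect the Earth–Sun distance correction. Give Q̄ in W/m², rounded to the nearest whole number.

−tan φ tan δ = −(0.1512)(0.1122) = -0.0170; H_s = arccos(-0.0170) = 90.97°. In radians, H_s = 1.5877.
H_s sin φ sin δ = 1.5877 × 0.1495 × 0.1115 = 0.0265.
cos φ cos δ sin H_s = 0.9888 × 0.9938 × 0.9999 = 0.9826.
Q̄ = (1361/π) × (0.0265 + 0.9826) = 433.22 × 1.0091 = 437.16 W/m².

437 W/m²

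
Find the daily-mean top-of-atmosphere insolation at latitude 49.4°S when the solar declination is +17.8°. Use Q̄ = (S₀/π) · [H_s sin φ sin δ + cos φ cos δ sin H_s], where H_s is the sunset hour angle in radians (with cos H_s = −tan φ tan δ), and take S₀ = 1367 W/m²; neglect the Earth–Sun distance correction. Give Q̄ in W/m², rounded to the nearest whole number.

130 W/m²

The sunset hour angle satisfies cos H_s = −tan φ tan δ = 0.3746, giving H_s = 68.00°. In radians, H_s = 1.1868.
H_s sin φ sin δ = 1.1868 × -0.7593 × 0.3057 = -0.2755.
cos φ cos δ sin H_s = 0.6508 × 0.9521 × 0.9272 = 0.5745.
Q̄ = (1367/π) × (-0.2755 + 0.5745) = 435.13 × 0.2990 = 130.10 W/m².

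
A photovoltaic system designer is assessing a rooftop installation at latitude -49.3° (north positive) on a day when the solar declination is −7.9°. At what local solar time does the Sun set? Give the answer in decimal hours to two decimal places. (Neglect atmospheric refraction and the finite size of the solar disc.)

18.62 h

−tan φ tan δ = −(-1.1626)(-0.1388) = -0.1614; H_s = arccos(-0.1614) = 99.29°.
Sunset is at 12 + H_s/15 = 12 + 6.619 = 18.619 h local solar time.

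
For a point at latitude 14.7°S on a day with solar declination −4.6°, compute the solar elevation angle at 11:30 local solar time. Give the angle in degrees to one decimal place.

Hour angle H = 15° × (11.5 − 12) = -7.50°.
cos θ_z = sin(-14.7°) sin(-4.6°) + cos(-14.7°) cos(-4.6°) cos(-7.50°) = 0.0204 + 0.9559 = 0.9763.
θ_z = arccos(0.9763) = 12.50°, so the elevation is 90° − 12.50° = 77.50°.

77.5°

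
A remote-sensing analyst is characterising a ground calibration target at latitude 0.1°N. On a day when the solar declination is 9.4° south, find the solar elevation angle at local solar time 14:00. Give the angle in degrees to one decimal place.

58.7°

Hour angle H = 15° × (14 − 12) = 30.00°.
With φ = 0.1°, δ = -9.4°, H = 30.00°: sin φ sin δ = -0.0003, cos φ cos δ cos H = 0.8544, so cos θ_z = 0.8541.
θ_z = arccos(0.8541) = 31.34°, so the elevation is 90° − 31.34° = 58.66°.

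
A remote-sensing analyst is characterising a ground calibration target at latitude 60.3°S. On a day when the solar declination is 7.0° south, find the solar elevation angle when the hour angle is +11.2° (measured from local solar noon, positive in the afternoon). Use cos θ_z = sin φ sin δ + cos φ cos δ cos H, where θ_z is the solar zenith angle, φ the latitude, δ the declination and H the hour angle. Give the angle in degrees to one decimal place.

cos θ_z = sin φ sin δ + cos φ cos δ cos H = (-0.8686)(-0.1219) + (0.4955)(0.9925)(0.9810) = 0.5883.
θ_z = arccos(0.5883) = 53.96°, so the elevation is 90° − 53.96° = 36.04°.

36.0°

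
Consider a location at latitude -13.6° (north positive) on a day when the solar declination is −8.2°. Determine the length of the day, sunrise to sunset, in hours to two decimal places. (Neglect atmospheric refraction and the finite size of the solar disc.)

−tan φ tan δ = −(-0.2419)(-0.1441) = -0.0349; H_s = arccos(-0.0349) = 92.00°.
Day length = 2 H_s / 15° h⁻¹ = 184.00° / 15 = 12.267 h.

12.27 hours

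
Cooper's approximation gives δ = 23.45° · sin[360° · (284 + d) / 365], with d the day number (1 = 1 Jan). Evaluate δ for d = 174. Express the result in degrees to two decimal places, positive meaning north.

+23.44°

360 × (284 + 174) / 365 = 451.726°; sin(451.726°) = 0.9995.
δ = 23.45 × 0.9995 = 23.438° ≈ +23.44°.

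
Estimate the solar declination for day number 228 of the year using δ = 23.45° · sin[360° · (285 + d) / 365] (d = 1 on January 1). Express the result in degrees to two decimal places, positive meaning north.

+13.12°

360 × (285 + 228) / 365 = 505.973°; sin(505.973°) = 0.5596.
δ = 23.45 × 0.5596 = 13.123° ≈ +13.12°.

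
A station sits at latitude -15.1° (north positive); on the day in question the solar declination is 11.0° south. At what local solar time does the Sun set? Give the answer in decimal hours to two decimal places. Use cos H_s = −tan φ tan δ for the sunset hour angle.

18.20 h

−tan φ tan δ = −(-0.2698)(-0.1944) = -0.0524; H_s = arccos(-0.0524) = 93.00°.
Sunset is at 12 + H_s/15 = 12 + 6.200 = 18.200 h local solar time.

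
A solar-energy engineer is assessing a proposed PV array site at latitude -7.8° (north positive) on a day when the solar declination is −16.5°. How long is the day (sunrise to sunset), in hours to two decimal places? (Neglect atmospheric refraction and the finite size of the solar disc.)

The sunset hour angle satisfies cos H_s = −tan φ tan δ = -0.0406, giving H_s = 92.33°.
Day length = 2 H_s / 15° h⁻¹ = 184.66° / 15 = 12.311 h.

12.31 hours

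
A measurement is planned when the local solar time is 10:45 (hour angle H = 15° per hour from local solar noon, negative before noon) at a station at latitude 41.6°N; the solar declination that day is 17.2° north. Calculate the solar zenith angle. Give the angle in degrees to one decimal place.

Hour angle H = 15° × (10.75 − 12) = -18.75°.
With φ = 41.6°, δ = 17.2°, H = -18.75°: sin φ sin δ = 0.1963, cos φ cos δ cos H = 0.6764, so cos θ_z = 0.8727.
θ_z = arccos(0.8727) = 29.23°.

29.2°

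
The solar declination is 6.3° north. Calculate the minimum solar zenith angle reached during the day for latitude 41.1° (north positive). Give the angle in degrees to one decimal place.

34.8°

At local solar noon the hour angle is zero, so the zenith angle is |φ − δ| = |41.1° − (6.3°)| = 34.8°.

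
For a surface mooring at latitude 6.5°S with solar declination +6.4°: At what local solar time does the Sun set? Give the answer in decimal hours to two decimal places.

The sunset hour angle satisfies cos H_s = −tan φ tan δ = 0.0128, giving H_s = 89.27°.
Sunset is at 12 + H_s/15 = 12 + 5.951 = 17.951 h local solar time.

17.95 h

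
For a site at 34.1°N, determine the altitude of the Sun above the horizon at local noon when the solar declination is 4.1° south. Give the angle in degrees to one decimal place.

At local solar noon the hour angle is zero, so the elevation is 90° − |φ − δ| = 90° − |34.1° − (-4.1°)| = 90° − 38.2° = 51.8°.

51.8°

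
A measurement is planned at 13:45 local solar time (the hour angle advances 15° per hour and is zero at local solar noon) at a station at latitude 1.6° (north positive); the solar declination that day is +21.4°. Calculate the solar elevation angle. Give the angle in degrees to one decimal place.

57.7°

Hour angle H = 15° × (13.75 − 12) = 26.25°.
cos θ_z = sin φ sin δ + cos φ cos δ cos H = (0.0279)(0.3649) + (0.9996)(0.9311)(0.8969) = 0.8450.
θ_z = arccos(0.8450) = 32.33°, so the elevation is 90° − 32.33° = 57.67°.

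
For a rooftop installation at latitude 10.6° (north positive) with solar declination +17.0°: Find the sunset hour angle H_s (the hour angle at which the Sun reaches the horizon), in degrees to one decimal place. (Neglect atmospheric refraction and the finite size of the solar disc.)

−tan φ tan δ = −(0.1871)(0.3057) = -0.0572; H_s = arccos(-0.0572) = 93.28°.

93.3°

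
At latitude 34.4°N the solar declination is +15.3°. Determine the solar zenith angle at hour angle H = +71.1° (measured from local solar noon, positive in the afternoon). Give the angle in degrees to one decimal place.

66.0°

cos θ_z = sin φ sin δ + cos φ cos δ cos H = (0.5650)(0.2639) + (0.8251)(0.9646)(0.3239) = 0.4069.
θ_z = arccos(0.4069) = 65.99°.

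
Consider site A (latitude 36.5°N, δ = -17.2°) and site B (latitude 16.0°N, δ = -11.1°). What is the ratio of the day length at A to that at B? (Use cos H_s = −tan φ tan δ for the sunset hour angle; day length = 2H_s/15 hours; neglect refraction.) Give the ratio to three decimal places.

A: H_s = arccos(−tan 36.5° · tan -17.2°) = 76.76°, so 2H_s/15 = 10.2347 h.
B: H_s = arccos(−tan 16.0° · tan -11.1°) = 86.77°, so 2H_s/15 = 11.5693 h.
Ratio A/B = 10.2347 / 11.5693 = 0.8846.

0.885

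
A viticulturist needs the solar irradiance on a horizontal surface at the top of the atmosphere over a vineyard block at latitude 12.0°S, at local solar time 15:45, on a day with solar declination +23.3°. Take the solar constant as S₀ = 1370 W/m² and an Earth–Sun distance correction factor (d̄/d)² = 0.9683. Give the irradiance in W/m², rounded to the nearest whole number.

553 W/m²

Hour angle H = 15° × (15.75 − 12) = 56.25°.
cos θ_z = sin(-12.0°) sin(23.3°) + cos(-12.0°) cos(23.3°) cos(56.25°) = -0.0822 + 0.4991 = 0.4169.
Top-of-atmosphere irradiance = S₀ (d̄/d)² cos θ_z = 1370 × 0.9683 × 0.4169 = 553.05 W/m².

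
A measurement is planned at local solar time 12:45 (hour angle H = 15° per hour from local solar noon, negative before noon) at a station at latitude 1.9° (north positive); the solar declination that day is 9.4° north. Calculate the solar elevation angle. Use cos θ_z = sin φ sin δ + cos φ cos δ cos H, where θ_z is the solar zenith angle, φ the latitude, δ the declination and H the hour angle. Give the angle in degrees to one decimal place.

Hour angle H = 15° × (12.75 − 12) = 11.25°.
cos θ_z = sin(1.9°) sin(9.4°) + cos(1.9°) cos(9.4°) cos(11.25°) = 0.0054 + 0.9671 = 0.9725.
θ_z = arccos(0.9725) = 13.47°, so the elevation is 90° − 13.47° = 76.53°.

76.5°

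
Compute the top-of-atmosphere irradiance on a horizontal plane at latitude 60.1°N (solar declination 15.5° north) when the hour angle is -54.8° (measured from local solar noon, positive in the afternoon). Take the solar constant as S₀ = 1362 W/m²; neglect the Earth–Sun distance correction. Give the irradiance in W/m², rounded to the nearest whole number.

With φ = 60.1°, δ = 15.5°, H = -54.80°: sin φ sin δ = 0.2317, cos φ cos δ cos H = 0.2769, so cos θ_z = 0.5086.
Top-of-atmosphere irradiance = S₀ cos θ_z = 1362 × 0.5086 = 692.71 W/m².

693 W/m²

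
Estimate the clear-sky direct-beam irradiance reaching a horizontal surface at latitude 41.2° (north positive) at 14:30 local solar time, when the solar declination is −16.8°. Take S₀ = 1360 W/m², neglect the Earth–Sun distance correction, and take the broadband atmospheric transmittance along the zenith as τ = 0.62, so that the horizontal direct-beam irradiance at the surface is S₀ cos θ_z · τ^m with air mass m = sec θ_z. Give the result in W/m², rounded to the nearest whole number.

Hour angle H = 15° × (14.5 − 12) = 37.50°.
cos θ_z = sin(41.2°) sin(-16.8°) + cos(41.2°) cos(-16.8°) cos(37.50°) = -0.1904 + 0.5715 = 0.3811.
Air mass m = 1/cos θ_z = 1/0.3811 = 2.624; τ^m = 0.62^2.624 = 0.2853.
Surface direct beam = 1360 × 0.3811 × 0.2853 = 147.87 W/m².

148 W/m²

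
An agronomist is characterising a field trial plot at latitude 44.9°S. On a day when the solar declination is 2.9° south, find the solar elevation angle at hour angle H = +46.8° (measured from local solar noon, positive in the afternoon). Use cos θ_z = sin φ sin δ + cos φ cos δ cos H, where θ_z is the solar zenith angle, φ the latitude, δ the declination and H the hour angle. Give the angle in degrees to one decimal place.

31.3°

With φ = -44.9°, δ = -2.9°, H = 46.80°: sin φ sin δ = 0.0357, cos φ cos δ cos H = 0.4843, so cos θ_z = 0.5200.
θ_z = arccos(0.5200) = 58.67°, so the elevation is 90° − 58.67° = 31.33°.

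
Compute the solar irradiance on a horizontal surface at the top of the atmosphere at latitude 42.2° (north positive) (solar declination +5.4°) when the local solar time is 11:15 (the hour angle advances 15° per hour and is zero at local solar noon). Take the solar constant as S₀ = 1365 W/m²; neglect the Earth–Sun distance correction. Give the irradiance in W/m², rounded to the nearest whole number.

Hour angle H = 15° × (11.25 − 12) = -11.25°.
cos θ_z = sin(42.2°) sin(5.4°) + cos(42.2°) cos(5.4°) cos(-11.25°) = 0.0632 + 0.7233 = 0.7865.
Top-of-atmosphere irradiance = S₀ cos θ_z = 1365 × 0.7865 = 1073.57 W/m².

1074 W/m²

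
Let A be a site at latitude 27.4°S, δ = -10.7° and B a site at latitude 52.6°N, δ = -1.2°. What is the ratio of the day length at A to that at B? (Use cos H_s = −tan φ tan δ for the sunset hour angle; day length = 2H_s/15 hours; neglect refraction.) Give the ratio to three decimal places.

A: H_s = arccos(−tan -27.4° · tan -10.7°) = 95.62°, so 2H_s/15 = 12.7493 h.
B: H_s = arccos(−tan 52.6° · tan -1.2°) = 88.43°, so 2H_s/15 = 11.7907 h.
Ratio A/B = 12.7493 / 11.7907 = 1.0813.

1.081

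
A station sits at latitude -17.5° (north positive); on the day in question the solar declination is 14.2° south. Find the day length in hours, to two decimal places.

−tan φ tan δ = −(-0.3153)(-0.2530) = -0.0798; H_s = arccos(-0.0798) = 94.58°.
Day length = 2 H_s / 15° h⁻¹ = 189.16° / 15 = 12.611 h.

12.61 hours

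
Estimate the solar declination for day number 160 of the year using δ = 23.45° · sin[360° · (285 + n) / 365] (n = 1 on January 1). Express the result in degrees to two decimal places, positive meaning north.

+23.01°

360 × (285 + 160) / 365 = 438.904°; sin(438.904°) = 0.9813.
δ = 23.45 × 0.9813 = 23.011° ≈ +23.01°.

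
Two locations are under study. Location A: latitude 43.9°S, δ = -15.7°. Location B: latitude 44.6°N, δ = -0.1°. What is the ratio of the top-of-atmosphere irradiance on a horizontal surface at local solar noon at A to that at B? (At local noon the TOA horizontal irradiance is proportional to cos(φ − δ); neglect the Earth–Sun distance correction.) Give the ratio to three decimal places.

1.240

A: cos θ_z = cos(-43.9° − (-15.7°)) = 0.8813.
B: cos θ_z = cos(44.6° − (-0.1°)) = 0.7108.
Ratio A/B = 0.8813 / 0.7108 = 1.2399.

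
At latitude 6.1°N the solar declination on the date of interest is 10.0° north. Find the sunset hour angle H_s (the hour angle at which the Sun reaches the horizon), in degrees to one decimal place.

The sunset hour angle satisfies cos H_s = −tan φ tan δ = -0.0188, giving H_s = 91.08°.

91.1°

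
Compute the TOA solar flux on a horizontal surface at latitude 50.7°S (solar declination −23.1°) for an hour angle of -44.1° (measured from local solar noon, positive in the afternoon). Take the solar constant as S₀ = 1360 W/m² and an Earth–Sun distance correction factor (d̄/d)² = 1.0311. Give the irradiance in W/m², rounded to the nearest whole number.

1012 W/m²

cos θ_z = sin φ sin δ + cos φ cos δ cos H = (-0.7738)(-0.3923) + (0.6334)(0.9198)(0.7181) = 0.7219.
Top-of-atmosphere irradiance = S₀ (d̄/d)² cos θ_z = 1360 × 1.0311 × 0.7219 = 1012.32 W/m².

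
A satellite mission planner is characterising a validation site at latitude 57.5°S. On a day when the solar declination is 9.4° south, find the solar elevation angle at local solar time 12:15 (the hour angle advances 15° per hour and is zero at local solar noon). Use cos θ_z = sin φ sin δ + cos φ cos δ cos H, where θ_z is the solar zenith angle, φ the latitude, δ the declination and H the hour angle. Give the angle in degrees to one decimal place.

41.8°

Hour angle H = 15° × (12.25 − 12) = 3.75°.
cos θ_z = sin(-57.5°) sin(-9.4°) + cos(-57.5°) cos(-9.4°) cos(3.75°) = 0.1377 + 0.5289 = 0.6666.
θ_z = arccos(0.6666) = 48.19°, so the elevation is 90° − 48.19° = 41.81°.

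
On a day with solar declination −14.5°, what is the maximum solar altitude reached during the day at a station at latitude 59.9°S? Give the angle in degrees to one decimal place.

44.6°

At local solar noon the hour angle is zero, so the elevation is 90° − |φ − δ| = 90° − |-59.9° − (-14.5°)| = 90° − 45.4° = 44.6°.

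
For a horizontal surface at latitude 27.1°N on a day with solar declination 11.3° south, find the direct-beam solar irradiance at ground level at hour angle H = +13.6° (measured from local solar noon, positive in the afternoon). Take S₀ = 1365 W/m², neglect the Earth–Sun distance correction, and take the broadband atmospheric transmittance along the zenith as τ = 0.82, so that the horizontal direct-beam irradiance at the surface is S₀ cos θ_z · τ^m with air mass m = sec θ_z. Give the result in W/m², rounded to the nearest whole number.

With φ = 27.1°, δ = -11.3°, H = 13.60°: sin φ sin δ = -0.0893, cos φ cos δ cos H = 0.8485, so cos θ_z = 0.7592.
Air mass m = 1/cos θ_z = 1/0.7592 = 1.317; τ^m = 0.82^1.317 = 0.7700.
Surface direct beam = 1365 × 0.7592 × 0.7700 = 797.96 W/m².

798 W/m²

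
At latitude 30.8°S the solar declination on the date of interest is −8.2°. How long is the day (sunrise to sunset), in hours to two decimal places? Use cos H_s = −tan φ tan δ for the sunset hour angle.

12.66 hours

−tan φ tan δ = −(-0.5961)(-0.1441) = -0.0859; H_s = arccos(-0.0859) = 94.93°.
Day length = 2 H_s / 15° h⁻¹ = 189.86° / 15 = 12.657 h.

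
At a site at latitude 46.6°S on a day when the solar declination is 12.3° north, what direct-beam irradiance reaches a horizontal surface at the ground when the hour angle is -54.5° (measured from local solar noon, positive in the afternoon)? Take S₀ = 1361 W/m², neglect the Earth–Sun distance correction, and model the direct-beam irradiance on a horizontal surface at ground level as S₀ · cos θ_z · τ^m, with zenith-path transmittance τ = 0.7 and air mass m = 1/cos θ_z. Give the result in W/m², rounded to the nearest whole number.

cos θ_z = sin(-46.6°) sin(12.3°) + cos(-46.6°) cos(12.3°) cos(-54.50°) = -0.1548 + 0.3898 = 0.2350.
Air mass m = 1/cos θ_z = 1/0.2350 = 4.255; τ^m = 0.7^4.255 = 0.2192.
Surface direct beam = 1361 × 0.2350 × 0.2192 = 70.11 W/m².

70 W/m²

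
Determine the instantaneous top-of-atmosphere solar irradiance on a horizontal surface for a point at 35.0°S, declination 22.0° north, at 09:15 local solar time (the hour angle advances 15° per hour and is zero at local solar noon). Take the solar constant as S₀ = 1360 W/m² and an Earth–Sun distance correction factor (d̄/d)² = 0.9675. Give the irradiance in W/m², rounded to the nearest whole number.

Hour angle H = 15° × (9.25 − 12) = -41.25°.
cos θ_z = sin φ sin δ + cos φ cos δ cos H = (-0.5736)(0.3746) + (0.8192)(0.9272)(0.7518) = 0.3562.
Top-of-atmosphere irradiance = S₀ (d̄/d)² cos θ_z = 1360 × 0.9675 × 0.3562 = 468.69 W/m².

469 W/m²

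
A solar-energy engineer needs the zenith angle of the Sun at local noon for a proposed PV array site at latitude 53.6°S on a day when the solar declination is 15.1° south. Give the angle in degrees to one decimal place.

38.5°

At local solar noon the hour angle is zero, so the zenith angle is |φ − δ| = |-53.6° − (-15.1°)| = 38.5°.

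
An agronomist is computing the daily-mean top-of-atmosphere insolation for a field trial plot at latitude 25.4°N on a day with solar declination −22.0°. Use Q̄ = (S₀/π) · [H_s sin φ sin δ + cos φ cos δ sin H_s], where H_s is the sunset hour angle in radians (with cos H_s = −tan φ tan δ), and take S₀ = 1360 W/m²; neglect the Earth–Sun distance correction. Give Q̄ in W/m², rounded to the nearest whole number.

−tan φ tan δ = −(0.4748)(-0.4040) = 0.1918; H_s = arccos(0.1918) = 78.94°. In radians, H_s = 1.3778.
H_s sin φ sin δ = 1.3778 × 0.4289 × -0.3746 = -0.2214.
cos φ cos δ sin H_s = 0.9033 × 0.9272 × 0.9814 = 0.8220.
Q̄ = (1360/π) × (-0.2214 + 0.8220) = 432.90 × 0.6006 = 260.00 W/m².

260 W/m²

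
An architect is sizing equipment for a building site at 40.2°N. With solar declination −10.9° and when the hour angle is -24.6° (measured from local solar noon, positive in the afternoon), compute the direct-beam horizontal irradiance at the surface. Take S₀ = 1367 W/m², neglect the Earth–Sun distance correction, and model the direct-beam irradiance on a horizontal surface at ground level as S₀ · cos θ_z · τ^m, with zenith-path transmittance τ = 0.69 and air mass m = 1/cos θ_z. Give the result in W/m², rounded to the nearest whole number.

394 W/m²

cos θ_z = sin(40.2°) sin(-10.9°) + cos(40.2°) cos(-10.9°) cos(-24.60°) = -0.1221 + 0.6819 = 0.5598.
Air mass m = 1/cos θ_z = 1/0.5598 = 1.786; τ^m = 0.69^1.786 = 0.5154.
Surface direct beam = 1367 × 0.5598 × 0.5154 = 394.41 W/m².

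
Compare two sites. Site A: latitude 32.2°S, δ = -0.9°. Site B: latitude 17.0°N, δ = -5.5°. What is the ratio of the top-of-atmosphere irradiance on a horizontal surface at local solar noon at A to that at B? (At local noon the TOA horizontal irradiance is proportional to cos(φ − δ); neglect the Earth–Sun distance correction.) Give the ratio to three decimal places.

0.925

A: cos θ_z = cos(-32.2° − (-0.9°)) = 0.8545.
B: cos θ_z = cos(17.0° − (-5.5°)) = 0.9239.
Ratio A/B = 0.8545 / 0.9239 = 0.9249.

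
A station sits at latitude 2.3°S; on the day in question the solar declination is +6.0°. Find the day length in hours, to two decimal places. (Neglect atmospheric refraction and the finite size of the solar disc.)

cos H_s = −tan(-2.3°) · tan(6.0°) = 0.0042, so H_s = arccos(0.0042) = 89.76°.
Day length = 2 H_s / 15° h⁻¹ = 179.52° / 15 = 11.968 h.

11.97 hours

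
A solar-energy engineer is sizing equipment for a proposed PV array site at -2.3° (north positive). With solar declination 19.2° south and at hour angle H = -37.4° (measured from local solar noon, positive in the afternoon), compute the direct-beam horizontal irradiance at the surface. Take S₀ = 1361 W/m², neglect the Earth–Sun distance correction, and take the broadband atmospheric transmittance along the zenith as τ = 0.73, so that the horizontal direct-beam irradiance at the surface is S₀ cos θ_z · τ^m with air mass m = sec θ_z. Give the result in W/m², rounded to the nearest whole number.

687 W/m²

cos θ_z = sin(-2.3°) sin(-19.2°) + cos(-2.3°) cos(-19.2°) cos(-37.40°) = 0.0132 + 0.7496 = 0.7628.
Air mass m = 1/cos θ_z = 1/0.7628 = 1.311; τ^m = 0.73^1.311 = 0.6619.
Surface direct beam = 1361 × 0.7628 × 0.6619 = 687.17 W/m².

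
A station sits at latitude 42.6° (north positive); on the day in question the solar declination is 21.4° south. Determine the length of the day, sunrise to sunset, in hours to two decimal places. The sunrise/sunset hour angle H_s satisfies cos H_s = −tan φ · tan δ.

9.18 hours

The sunset hour angle satisfies cos H_s = −tan φ tan δ = 0.3604, giving H_s = 68.88°.
Day length = 2 H_s / 15° h⁻¹ = 137.76° / 15 = 9.184 h.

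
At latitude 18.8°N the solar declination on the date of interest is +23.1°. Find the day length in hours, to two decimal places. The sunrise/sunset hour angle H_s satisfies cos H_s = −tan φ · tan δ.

13.11 hours

The sunset hour angle satisfies cos H_s = −tan φ tan δ = -0.1452, giving H_s = 98.35°.
Day length = 2 H_s / 15° h⁻¹ = 196.70° / 15 = 13.113 h.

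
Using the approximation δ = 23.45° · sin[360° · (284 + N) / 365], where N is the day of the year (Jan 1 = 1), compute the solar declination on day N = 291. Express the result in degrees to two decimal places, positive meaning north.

-10.69°

360 × (284 + 291) / 365 = 567.123°; sin(567.123°) = -0.4559.
δ = 23.45 × -0.4559 = -10.691° ≈ -10.69°.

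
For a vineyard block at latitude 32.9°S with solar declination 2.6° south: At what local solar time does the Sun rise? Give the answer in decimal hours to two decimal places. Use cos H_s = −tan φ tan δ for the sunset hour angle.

5.89 h

cos H_s = −tan(-32.9°) · tan(-2.6°) = -0.0294, so H_s = arccos(-0.0294) = 91.68°.
Sunrise is at 12 − H_s/15 = 12 − 6.112 = 5.888 h local solar time.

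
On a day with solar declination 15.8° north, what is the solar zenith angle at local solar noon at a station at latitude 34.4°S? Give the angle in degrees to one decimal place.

At local solar noon the hour angle is zero, so the zenith angle is |φ − δ| = |-34.4° − (15.8°)| = 50.2°.

50.2°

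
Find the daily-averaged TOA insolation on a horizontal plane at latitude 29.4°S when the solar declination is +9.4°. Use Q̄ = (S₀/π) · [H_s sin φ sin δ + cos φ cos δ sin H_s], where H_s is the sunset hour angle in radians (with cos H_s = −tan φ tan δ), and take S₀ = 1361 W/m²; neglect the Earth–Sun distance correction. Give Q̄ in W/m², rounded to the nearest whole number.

319 W/m²

The sunset hour angle satisfies cos H_s = −tan φ tan δ = 0.0933, giving H_s = 84.65°. In radians, H_s = 1.4774.
H_s sin φ sin δ = 1.4774 × -0.4909 × 0.1633 = -0.1184.
cos φ cos δ sin H_s = 0.8712 × 0.9866 × 0.9956 = 0.8557.
Q̄ = (1361/π) × (-0.1184 + 0.8557) = 433.22 × 0.7373 = 319.41 W/m².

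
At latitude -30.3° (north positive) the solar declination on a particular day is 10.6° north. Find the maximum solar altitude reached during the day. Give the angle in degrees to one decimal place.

49.1°

At local solar noon the hour angle is zero, so the elevation is 90° − |φ − δ| = 90° − |-30.3° − (10.6°)| = 90° − 40.9° = 49.1°.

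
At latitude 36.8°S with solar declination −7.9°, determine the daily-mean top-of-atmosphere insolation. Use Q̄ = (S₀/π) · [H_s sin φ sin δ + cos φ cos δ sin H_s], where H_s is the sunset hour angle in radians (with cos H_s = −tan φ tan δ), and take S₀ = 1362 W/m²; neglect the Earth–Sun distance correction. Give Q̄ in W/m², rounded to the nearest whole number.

402 W/m²

The sunset hour angle satisfies cos H_s = −tan φ tan δ = -0.1038, giving H_s = 95.96°. In radians, H_s = 1.6748.
H_s sin φ sin δ = 1.6748 × -0.5990 × -0.1374 = 0.1378.
cos φ cos δ sin H_s = 0.8007 × 0.9905 × 0.9946 = 0.7888.
Q̄ = (1362/π) × (0.1378 + 0.7888) = 433.54 × 0.9266 = 401.72 W/m².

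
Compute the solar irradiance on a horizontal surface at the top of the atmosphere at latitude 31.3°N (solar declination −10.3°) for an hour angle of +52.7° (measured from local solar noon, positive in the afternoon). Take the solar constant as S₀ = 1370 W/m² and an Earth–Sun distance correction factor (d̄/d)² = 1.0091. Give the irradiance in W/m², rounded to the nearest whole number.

576 W/m²

cos θ_z = sin φ sin δ + cos φ cos δ cos H = (0.5195)(-0.1788) + (0.8545)(0.9839)(0.6060) = 0.4166.
Top-of-atmosphere irradiance = S₀ (d̄/d)² cos θ_z = 1370 × 1.0091 × 0.4166 = 575.94 W/m².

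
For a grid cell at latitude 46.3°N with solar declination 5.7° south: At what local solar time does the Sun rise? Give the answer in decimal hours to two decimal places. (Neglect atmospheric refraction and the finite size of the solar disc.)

6.40 h

cos H_s = −tan(46.3°) · tan(-5.7°) = 0.1044, so H_s = arccos(0.1044) = 84.01°.
Sunrise is at 12 − H_s/15 = 12 − 5.601 = 6.399 h local solar time.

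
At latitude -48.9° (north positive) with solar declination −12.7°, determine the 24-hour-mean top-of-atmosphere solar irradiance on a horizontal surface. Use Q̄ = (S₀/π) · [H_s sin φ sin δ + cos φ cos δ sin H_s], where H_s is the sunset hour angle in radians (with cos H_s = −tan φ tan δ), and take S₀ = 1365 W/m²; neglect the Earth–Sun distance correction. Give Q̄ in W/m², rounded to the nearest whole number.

401 W/m²

−tan φ tan δ = −(-1.1463)(-0.2254) = -0.2584; H_s = arccos(-0.2584) = 104.98°. In radians, H_s = 1.8322.
H_s sin φ sin δ = 1.8322 × -0.7536 × -0.2198 = 0.3035.
cos φ cos δ sin H_s = 0.6574 × 0.9755 × 0.9660 = 0.6195.
Q̄ = (1365/π) × (0.3035 + 0.6195) = 434.49 × 0.9230 = 401.03 W/m².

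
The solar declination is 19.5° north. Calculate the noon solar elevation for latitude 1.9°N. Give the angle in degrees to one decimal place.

72.4°

At local solar noon the hour angle is zero, so the elevation is 90° − |φ − δ| = 90° − |1.9° − (19.5°)| = 90° − 17.6° = 72.4°.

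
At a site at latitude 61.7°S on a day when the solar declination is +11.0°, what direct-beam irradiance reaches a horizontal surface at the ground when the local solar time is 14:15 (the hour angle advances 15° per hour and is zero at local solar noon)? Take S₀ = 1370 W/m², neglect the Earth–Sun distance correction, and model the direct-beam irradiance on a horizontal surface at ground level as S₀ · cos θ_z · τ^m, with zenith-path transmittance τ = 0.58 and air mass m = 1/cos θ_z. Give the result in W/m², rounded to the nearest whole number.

Hour angle H = 15° × (14.25 − 12) = 33.75°.
cos θ_z = sin(-61.7°) sin(11.0°) + cos(-61.7°) cos(11.0°) cos(33.75°) = -0.1680 + 0.3869 = 0.2189.
Air mass m = 1/cos θ_z = 1/0.2189 = 4.568; τ^m = 0.58^4.568 = 0.0830.
Surface direct beam = 1370 × 0.2189 × 0.0830 = 24.89 W/m².

25 W/m²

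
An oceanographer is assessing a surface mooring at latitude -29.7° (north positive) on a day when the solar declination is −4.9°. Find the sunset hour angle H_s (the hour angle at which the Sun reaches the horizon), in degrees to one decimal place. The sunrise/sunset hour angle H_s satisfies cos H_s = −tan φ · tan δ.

The sunset hour angle satisfies cos H_s = −tan φ tan δ = -0.0489, giving H_s = 92.80°.

92.8°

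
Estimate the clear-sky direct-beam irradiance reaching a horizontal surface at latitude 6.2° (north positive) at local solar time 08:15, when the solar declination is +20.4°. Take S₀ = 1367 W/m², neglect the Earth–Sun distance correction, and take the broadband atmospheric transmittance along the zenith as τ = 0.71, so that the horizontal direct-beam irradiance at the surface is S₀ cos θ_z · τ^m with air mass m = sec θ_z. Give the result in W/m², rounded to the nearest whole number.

410 W/m²

Hour angle H = 15° × (8.25 − 12) = -56.25°.
cos θ_z = sin φ sin δ + cos φ cos δ cos H = (0.1080)(0.3486) + (0.9942)(0.9373)(0.5556) = 0.5554.
Air mass m = 1/cos θ_z = 1/0.5554 = 1.801; τ^m = 0.71^1.801 = 0.5397.
Surface direct beam = 1367 × 0.5554 × 0.5397 = 409.76 W/m².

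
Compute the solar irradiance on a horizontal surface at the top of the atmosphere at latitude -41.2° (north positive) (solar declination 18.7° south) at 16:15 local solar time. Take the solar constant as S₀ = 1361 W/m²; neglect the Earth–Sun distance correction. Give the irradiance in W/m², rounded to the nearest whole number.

716 W/m²

Hour angle H = 15° × (16.25 − 12) = 63.75°.
cos θ_z = sin(-41.2°) sin(-18.7°) + cos(-41.2°) cos(-18.7°) cos(63.75°) = 0.2112 + 0.3152 = 0.5264.
Top-of-atmosphere irradiance = S₀ cos θ_z = 1361 × 0.5264 = 716.43 W/m².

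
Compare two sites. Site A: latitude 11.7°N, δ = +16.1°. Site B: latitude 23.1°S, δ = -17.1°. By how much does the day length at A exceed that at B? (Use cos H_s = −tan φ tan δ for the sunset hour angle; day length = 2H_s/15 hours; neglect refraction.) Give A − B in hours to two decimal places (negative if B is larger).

-0.55 h

A: H_s = arccos(−tan 11.7° · tan 16.1°) = 93.43°, so 2H_s/15 = 12.4573 h.
B: H_s = arccos(−tan -23.1° · tan -17.1°) = 97.54°, so 2H_s/15 = 13.0053 h.
A − B = 12.4573 − 13.0053 = -0.5480 h.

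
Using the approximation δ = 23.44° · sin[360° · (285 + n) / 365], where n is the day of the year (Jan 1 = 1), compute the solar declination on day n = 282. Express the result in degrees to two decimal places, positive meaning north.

-7.72°

360 × (285 + 282) / 365 = 559.233°; sin(559.233°) = -0.3294.
δ = 23.44 × -0.3294 = -7.721° ≈ -7.72°.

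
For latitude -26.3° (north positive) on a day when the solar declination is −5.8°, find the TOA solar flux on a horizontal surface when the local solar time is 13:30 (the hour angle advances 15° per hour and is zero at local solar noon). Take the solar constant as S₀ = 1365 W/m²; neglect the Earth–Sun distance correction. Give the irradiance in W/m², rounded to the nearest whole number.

Hour angle H = 15° × (13.5 − 12) = 22.50°.
cos θ_z = sin(-26.3°) sin(-5.8°) + cos(-26.3°) cos(-5.8°) cos(22.50°) = 0.0448 + 0.8240 = 0.8688.
Top-of-atmosphere irradiance = S₀ cos θ_z = 1365 × 0.8688 = 1185.91 W/m².

1186 W/m²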